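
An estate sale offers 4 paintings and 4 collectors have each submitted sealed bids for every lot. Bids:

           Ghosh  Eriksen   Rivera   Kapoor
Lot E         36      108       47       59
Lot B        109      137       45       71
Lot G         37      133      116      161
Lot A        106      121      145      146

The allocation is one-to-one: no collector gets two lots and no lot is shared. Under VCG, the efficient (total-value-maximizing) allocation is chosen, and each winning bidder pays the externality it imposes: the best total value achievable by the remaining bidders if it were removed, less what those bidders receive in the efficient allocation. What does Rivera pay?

Efficient allocation: Ghosh→Lot B ($109), Eriksen→Lot E ($108), Rivera→Lot A ($145), Kapoor→Lot G ($161); total welfare W = $523.
Rivera receives Lot A at value $145, so the others get W − 145 = $378.
Without Rivera: best allocation of the remaining 3 bidders over all 4 lots is Ghosh→Lot A ($106), Eriksen→Lot B ($137), Kapoor→Lot G ($161), total $404.
VCG payment = (others' best without Rivera) − (others' welfare with Rivera) = 404 − 378 = $26.

Rivera pays $26.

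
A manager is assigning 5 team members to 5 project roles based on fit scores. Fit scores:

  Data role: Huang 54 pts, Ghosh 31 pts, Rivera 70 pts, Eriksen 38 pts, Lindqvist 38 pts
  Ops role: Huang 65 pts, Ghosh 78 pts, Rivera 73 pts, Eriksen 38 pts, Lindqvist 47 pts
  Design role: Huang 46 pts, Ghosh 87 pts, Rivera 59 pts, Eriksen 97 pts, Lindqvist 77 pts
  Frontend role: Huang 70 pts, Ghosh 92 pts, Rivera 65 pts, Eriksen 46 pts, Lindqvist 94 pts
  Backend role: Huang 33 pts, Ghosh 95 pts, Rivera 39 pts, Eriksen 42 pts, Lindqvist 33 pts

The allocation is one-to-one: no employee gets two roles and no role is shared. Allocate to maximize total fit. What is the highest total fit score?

Maximum total: 421 pts

Optimal: Huang→Ops role (65 pts), Ghosh→Backend role (95 pts), Rivera→Data role (70 pts), Eriksen→Design role (97 pts), Lindqvist→Frontend role (94 pts) — total 65+95+70+97+94 = 421 pts.
Row-greedy (each employee in turn takes its best remaining role) gives 373 pts, worse by 48.
Next-best assignment: Huang→Data role, Ghosh→Backend role, Rivera→Ops role, Eriksen→Design role, Lindqvist→Frontend role = 413 pts.
Swapping Ghosh↔Huang (Ghosh→Ops role 78 pts, Huang→Backend role 33 pts) loses 49.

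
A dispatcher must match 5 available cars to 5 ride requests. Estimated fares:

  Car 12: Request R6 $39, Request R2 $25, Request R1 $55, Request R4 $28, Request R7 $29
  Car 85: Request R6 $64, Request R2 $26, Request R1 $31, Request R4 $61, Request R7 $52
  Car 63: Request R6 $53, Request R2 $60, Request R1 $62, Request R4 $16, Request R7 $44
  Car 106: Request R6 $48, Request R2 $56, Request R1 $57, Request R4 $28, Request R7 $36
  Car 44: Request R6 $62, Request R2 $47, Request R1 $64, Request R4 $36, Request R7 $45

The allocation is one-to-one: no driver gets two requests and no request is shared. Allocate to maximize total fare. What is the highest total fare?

Maximum total: $278

Optimal: Car 12→Request R1 ($55), Car 85→Request R4 ($61), Car 63→Request R7 ($44), Car 106→Request R2 ($56), Car 44→Request R6 ($62) — total 55+61+44+56+62 = $278.
Max-entry greedy (repeatedly take the single best remaining cell) gives $252, worse by 26.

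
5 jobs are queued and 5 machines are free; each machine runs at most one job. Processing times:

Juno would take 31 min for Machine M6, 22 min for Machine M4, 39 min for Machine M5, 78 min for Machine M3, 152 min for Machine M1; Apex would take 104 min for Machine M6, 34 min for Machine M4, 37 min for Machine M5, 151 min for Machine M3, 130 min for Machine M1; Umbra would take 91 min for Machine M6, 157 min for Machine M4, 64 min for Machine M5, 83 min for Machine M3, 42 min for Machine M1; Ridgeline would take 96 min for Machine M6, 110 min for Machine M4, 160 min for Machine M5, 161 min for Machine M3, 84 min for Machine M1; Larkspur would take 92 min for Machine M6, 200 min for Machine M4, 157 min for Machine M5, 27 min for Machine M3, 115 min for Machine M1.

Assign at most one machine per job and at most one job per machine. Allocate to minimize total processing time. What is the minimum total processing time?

Minimum total: 224 min

Optimal: Juno→Machine M4 (22 min), Apex→Machine M5 (37 min), Umbra→Machine M1 (42 min), Ridgeline→Machine M6 (96 min), Larkspur→Machine M3 (27 min) — total 22+37+42+96+27 = 224 min.
Column-greedy (each machine in turn goes to its cheapest remaining job) gives 240 min, worse by 16.
Every other assignment is strictly worse.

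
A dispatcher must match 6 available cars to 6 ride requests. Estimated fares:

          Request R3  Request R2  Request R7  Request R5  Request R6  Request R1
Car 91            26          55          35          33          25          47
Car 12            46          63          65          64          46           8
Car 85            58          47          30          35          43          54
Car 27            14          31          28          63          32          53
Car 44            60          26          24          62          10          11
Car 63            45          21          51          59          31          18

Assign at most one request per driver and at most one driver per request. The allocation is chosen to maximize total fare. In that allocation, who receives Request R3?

Car 44 receives Request R3.

Optimal: Car 91→Request R2 ($55), Car 12→Request R7 ($65), Car 85→Request R6 ($43), Car 27→Request R1 ($53), Car 44→Request R3 ($60), Car 63→Request R5 ($59) — total 55+65+43+53+60+59 = $335.
No other one-to-one assignment exceeds $335.
Car 44's own top request is Request R5 ($62), but forcing Car 44→Request R5 and reassigning the rest optimally gives only $325 — worse by 10.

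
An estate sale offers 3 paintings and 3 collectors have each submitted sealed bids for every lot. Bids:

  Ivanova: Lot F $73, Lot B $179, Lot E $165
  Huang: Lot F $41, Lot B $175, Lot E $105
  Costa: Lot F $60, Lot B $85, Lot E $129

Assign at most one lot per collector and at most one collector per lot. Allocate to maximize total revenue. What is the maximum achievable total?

Optimal: Ivanova→Lot E ($165), Huang→Lot B ($175), Costa→Lot F ($60) — total 165+175+60 = $400.
Max-entry greedy (repeatedly take the single best remaining cell) gives $349, worse by 51.
Swapping Costa↔Ivanova (Costa→Lot E $129, Ivanova→Lot F $73) loses 23.
Checked against all permutations: $400 is optimal.

Max total: $400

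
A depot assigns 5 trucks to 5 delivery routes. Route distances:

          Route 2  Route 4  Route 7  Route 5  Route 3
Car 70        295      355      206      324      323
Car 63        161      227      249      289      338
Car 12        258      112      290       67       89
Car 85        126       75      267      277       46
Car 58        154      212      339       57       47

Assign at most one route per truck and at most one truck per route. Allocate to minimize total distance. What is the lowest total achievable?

Minimum total: 556 km

This is a one-to-one assignment (minimum-cost bipartite matching).
Optimal: Car 70→Route 7 (206 km), Car 63→Route 2 (161 km), Car 12→Route 5 (67 km), Car 85→Route 4 (75 km), Car 58→Route 3 (47 km) — total 206+161+67+75+47 = 556 km.
Row-greedy (each truck in turn takes its cheapest remaining route) gives 692 km, worse by 136.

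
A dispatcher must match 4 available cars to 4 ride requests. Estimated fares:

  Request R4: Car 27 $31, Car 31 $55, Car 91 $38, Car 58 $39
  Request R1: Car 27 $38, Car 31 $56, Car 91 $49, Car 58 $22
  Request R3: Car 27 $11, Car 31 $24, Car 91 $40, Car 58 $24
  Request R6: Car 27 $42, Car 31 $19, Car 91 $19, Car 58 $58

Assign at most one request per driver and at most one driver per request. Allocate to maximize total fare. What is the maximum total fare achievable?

Max total: $191

Treat this as an assignment problem: match each driver to one request.
Optimal: Car 27→Request R1 ($38), Car 31→Request R4 ($55), Car 91→Request R3 ($40), Car 58→Request R6 ($58) — total 38+55+40+58 = $191.
Column-greedy (each request in turn goes to its best remaining driver) gives $170, worse by 21.
Next-best assignment: Car 27→Request R4, Car 31→Request R1, Car 91→Request R3, Car 58→Request R6 = $185.
Checked against all permutations: $191 is optimal.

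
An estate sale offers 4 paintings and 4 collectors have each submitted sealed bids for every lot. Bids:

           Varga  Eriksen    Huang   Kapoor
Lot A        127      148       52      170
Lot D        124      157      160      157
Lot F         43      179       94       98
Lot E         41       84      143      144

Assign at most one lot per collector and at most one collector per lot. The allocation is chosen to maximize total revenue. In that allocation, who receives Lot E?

Huang receives Lot E.

Optimal: Varga→Lot D ($124), Eriksen→Lot F ($179), Huang→Lot E ($143), Kapoor→Lot A ($170) — total 124+179+143+170 = $616.
Column-greedy (each lot in turn goes to its best remaining collector) gives $550, worse by 66.
Swapping Kapoor↔Huang (Kapoor→Lot E $144, Huang→Lot A $52) loses 117.
Huang's own top lot is Lot D ($160), but forcing Huang→Lot D and reassigning the rest optimally gives only $610 — worse by 6.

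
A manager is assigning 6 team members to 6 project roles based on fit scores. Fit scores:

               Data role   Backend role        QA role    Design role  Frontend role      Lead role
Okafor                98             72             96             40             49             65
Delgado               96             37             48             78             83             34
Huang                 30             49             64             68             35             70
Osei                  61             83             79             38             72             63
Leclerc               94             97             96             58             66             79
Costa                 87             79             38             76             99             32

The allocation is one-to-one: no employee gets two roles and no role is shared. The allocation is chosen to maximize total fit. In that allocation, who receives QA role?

This is a one-to-one assignment (maximum-weight bipartite matching).
Optimal: Okafor→Data role (98 pts), Delgado→Design role (78 pts), Huang→Lead role (70 pts), Osei→Backend role (83 pts), Leclerc→QA role (96 pts), Costa→Frontend role (99 pts) — total 98+78+70+83+96+99 = 524 pts.
Max-entry greedy (repeatedly take the single best remaining cell) gives 521 pts, worse by 3.
Next-best assignment: Okafor→Data role, Delgado→Design role, Huang→Lead role, Osei→QA role, Leclerc→Backend role, Costa→Frontend role = 521 pts.
Swapping Huang↔Delgado (Huang→Design role 68 pts, Delgado→Lead role 34 pts) loses 46.
Checked against all permutations: 524 pts is optimal.
Leclerc's own top role is Backend role (97 pts), but forcing Leclerc→Backend role and reassigning the rest optimally gives only 521 pts — worse by 3.

Leclerc receives QA role.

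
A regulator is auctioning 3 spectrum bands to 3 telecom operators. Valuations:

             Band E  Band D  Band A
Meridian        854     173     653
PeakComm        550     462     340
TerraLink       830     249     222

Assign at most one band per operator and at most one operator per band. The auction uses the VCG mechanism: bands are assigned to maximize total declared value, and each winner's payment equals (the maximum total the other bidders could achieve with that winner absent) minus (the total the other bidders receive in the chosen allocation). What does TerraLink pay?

TerraLink pays $201M.

Efficient allocation: Meridian→Band A ($653M), PeakComm→Band D ($462M), TerraLink→Band E ($830M); total welfare W = $1945M.
TerraLink receives Band E at value $830M, so the others get W − 830 = $1115M.
Without TerraLink: best allocation of the remaining 2 bidders over all 3 bands is Meridian→Band E ($854M), PeakComm→Band D ($462M), total $1316M.
VCG payment = (others' best without TerraLink) − (others' welfare with TerraLink) = 1316 − 1115 = $201M.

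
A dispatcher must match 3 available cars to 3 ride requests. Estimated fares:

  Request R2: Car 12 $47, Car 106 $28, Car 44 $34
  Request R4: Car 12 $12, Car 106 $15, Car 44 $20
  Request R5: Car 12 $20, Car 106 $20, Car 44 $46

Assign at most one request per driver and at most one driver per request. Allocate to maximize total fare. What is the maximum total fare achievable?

Optimal: Car 12→Request R2 ($47), Car 106→Request R4 ($15), Car 44→Request R5 ($46) — total 47+15+46 = $108.
Next-best assignment: Car 12→Request R2, Car 106→Request R5, Car 44→Request R4 = $87.
Checked against all permutations: $108 is optimal.

Maximum total: $108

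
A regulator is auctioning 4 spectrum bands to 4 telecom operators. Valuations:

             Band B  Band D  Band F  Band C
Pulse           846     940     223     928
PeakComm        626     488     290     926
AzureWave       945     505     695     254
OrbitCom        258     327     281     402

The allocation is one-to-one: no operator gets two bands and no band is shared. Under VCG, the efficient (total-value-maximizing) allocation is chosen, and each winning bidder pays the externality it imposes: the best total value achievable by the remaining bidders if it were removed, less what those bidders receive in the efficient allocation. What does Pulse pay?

Efficient allocation: Pulse→Band D ($940M), PeakComm→Band C ($926M), AzureWave→Band B ($945M), OrbitCom→Band F ($281M); total welfare W = $3092M.
Pulse receives Band D at value $940M, so the others get W − 940 = $2152M.
Without Pulse: best allocation of the remaining 3 bidders over all 4 bands is PeakComm→Band C ($926M), AzureWave→Band B ($945M), OrbitCom→Band D ($327M), total $2198M.
VCG payment = (others' best without Pulse) − (others' welfare with Pulse) = 2198 − 2152 = $46M.

Pulse pays $46M.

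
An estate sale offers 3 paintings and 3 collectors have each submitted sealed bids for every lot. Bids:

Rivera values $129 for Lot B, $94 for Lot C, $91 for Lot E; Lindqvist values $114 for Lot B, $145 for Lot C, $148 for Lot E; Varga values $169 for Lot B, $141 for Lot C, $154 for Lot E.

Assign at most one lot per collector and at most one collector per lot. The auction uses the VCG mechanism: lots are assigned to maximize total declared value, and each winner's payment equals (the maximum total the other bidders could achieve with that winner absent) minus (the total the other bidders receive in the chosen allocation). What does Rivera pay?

Efficient allocation: Rivera→Lot B ($129), Lindqvist→Lot C ($145), Varga→Lot E ($154); total welfare W = $428.
Rivera receives Lot B at value $129, so the others get W − 129 = $299.
Without Rivera: best allocation of the remaining 2 bidders over all 3 lots is Lindqvist→Lot E ($148), Varga→Lot B ($169), total $317.
VCG payment = (others' best without Rivera) − (others' welfare with Rivera) = 317 − 299 = $18.

Rivera pays $18.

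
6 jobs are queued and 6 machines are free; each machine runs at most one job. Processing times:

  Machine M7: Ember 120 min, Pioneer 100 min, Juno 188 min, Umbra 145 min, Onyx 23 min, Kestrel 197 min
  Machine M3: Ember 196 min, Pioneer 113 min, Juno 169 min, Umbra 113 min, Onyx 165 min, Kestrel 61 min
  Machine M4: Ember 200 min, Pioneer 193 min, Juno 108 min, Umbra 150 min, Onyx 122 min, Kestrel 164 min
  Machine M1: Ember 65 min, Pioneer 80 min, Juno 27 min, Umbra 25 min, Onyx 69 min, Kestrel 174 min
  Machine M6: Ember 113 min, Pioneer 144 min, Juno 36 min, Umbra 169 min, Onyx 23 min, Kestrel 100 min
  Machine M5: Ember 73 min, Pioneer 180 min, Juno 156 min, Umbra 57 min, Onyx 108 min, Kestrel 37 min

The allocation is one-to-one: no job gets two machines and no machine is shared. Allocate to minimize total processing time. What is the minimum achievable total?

This is the linear assignment problem.
Optimal: Ember→Machine M5 (73 min), Pioneer→Machine M7 (100 min), Juno→Machine M4 (108 min), Umbra→Machine M1 (25 min), Onyx→Machine M6 (23 min), Kestrel→Machine M3 (61 min) — total 73+100+108+25+23+61 = 390 min.
Column-greedy (each machine in turn goes to its cheapest remaining job) gives 510 min, worse by 120.
Next-best assignment: Ember→Machine M5, Pioneer→Machine M4, Juno→Machine M6, Umbra→Machine M1, Onyx→Machine M7, Kestrel→Machine M3 = 411 min.

Min total: 390 min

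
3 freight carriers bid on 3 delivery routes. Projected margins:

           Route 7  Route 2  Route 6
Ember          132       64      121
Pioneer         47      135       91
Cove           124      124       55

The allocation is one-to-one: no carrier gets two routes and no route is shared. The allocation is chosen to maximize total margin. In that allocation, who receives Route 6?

Optimal: Ember→Route 6 ($121k), Pioneer→Route 2 ($135k), Cove→Route 7 ($124k) — total 121+135+124 = $380k.
Column-greedy (each route in turn goes to its best remaining carrier) gives $322k, worse by 58.
Next-best assignment: Ember→Route 7, Pioneer→Route 6, Cove→Route 2 = $347k.
Checked against all permutations: $380k is optimal.
Ember's own top route is Route 7 ($132k), but forcing Ember→Route 7 and reassigning the rest optimally gives only $347k — worse by 33.

Ember receives Route 6.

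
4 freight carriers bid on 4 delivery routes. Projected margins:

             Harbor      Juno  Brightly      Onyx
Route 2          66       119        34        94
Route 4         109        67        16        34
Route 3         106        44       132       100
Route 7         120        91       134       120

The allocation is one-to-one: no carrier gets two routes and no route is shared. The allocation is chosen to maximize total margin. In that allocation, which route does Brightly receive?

Optimal: Harbor→Route 4 ($109k), Juno→Route 2 ($119k), Brightly→Route 3 ($132k), Onyx→Route 7 ($120k) — total 109+119+132+120 = $480k.
Row-greedy (each carrier in turn takes its best remaining route) gives $405k, worse by 75.
Next-best assignment: Harbor→Route 4, Juno→Route 2, Brightly→Route 7, Onyx→Route 3 = $462k.
Brightly's own top route is Route 7 ($134k), but forcing Brightly→Route 7 and reassigning the rest optimally gives only $462k — worse by 18.

Brightly receives Route 3.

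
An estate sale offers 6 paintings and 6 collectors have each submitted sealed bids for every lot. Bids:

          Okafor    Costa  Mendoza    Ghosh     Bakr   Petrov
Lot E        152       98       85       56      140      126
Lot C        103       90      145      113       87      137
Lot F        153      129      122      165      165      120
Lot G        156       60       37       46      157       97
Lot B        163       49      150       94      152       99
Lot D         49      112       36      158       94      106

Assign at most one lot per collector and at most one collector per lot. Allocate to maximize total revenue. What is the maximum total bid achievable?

Maximum total: $883

This is the linear assignment problem.
Optimal: Okafor→Lot E ($152), Costa→Lot F ($129), Mendoza→Lot B ($150), Ghosh→Lot D ($158), Bakr→Lot G ($157), Petrov→Lot C ($137) — total 152+129+150+158+157+137 = $883.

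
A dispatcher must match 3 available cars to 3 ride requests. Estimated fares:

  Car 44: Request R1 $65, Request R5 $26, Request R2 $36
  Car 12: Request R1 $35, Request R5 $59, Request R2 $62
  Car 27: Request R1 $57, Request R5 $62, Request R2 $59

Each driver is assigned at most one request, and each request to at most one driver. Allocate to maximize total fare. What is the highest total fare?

Treat this as an assignment problem: match each driver to one request.
Optimal: Car 44→Request R1 ($65), Car 12→Request R2 ($62), Car 27→Request R5 ($62) — total 65+62+62 = $189.
Swapping Car 27↔Car 44 (Car 27→Request R1 $57, Car 44→Request R5 $26) loses 44.

Max total: $189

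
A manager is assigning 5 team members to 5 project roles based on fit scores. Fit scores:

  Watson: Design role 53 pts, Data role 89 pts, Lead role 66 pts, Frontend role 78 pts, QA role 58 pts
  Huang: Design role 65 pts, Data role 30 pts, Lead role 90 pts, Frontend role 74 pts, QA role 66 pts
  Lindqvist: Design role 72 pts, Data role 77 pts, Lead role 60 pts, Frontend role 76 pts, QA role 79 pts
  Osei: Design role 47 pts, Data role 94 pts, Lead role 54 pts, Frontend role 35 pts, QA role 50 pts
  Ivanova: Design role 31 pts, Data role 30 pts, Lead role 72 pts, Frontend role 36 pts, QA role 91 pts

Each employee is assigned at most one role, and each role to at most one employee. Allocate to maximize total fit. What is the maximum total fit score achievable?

Optimal: Watson→Frontend role (78 pts), Huang→Lead role (90 pts), Lindqvist→Design role (72 pts), Osei→Data role (94 pts), Ivanova→QA role (91 pts) — total 78+90+72+94+91 = 425 pts.
Row-greedy (each employee in turn takes its best remaining role) gives 341 pts, worse by 84.
Next-best assignment: Watson→Design role, Huang→Lead role, Lindqvist→Frontend role, Osei→Data role, Ivanova→QA role = 404 pts.

Maximum total: 425 pts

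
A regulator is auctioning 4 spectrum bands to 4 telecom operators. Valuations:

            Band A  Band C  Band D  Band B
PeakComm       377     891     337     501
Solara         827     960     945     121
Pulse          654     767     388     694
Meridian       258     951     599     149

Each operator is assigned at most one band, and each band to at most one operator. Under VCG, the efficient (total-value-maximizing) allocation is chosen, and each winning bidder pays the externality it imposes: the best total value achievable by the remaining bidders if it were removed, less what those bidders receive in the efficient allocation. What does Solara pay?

Efficient allocation: PeakComm→Band B ($501M), Solara→Band D ($945M), Pulse→Band A ($654M), Meridian→Band C ($951M); total welfare W = $3051M.
Solara receives Band D at value $945M, so the others get W − 945 = $2106M.
Without Solara: best allocation of the remaining 3 bidders over all 4 bands is PeakComm→Band C ($891M), Pulse→Band B ($694M), Meridian→Band D ($599M), total $2184M.
VCG payment = (others' best without Solara) − (others' welfare with Solara) = 2184 − 2106 = $78M.

Solara pays $78M.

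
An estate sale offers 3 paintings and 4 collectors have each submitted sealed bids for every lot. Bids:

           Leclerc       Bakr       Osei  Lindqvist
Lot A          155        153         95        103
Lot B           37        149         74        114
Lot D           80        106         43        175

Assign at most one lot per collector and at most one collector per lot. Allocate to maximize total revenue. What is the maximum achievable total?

Maximum total: $479

This is the linear assignment problem.
Optimal: Leclerc→Lot A ($155), Bakr→Lot B ($149), Lindqvist→Lot D ($175) — total 155+149+175 = $479.
Row-greedy (each collector in turn takes its best remaining lot) gives $347, worse by 132.
Swapping Bakr↔Lindqvist (Bakr→Lot D $106, Lindqvist→Lot B $114) loses 104.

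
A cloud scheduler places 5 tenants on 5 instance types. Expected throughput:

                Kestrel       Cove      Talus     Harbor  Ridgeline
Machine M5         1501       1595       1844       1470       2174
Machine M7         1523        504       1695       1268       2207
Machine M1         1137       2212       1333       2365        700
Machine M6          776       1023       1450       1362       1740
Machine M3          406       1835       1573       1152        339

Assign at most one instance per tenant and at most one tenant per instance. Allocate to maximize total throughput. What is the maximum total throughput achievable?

Optimal: Kestrel→Machine M5 (1501 ops/s), Cove→Machine M3 (1835 ops/s), Talus→Machine M6 (1450 ops/s), Harbor→Machine M1 (2365 ops/s), Ridgeline→Machine M7 (2207 ops/s) — total 1501+1835+1450+2365+2207 = 9358 ops/s.
Column-greedy (each instance in turn goes to its best remaining tenant) gives 7663 ops/s, worse by 1695.

Maximum total: 9358 ops/s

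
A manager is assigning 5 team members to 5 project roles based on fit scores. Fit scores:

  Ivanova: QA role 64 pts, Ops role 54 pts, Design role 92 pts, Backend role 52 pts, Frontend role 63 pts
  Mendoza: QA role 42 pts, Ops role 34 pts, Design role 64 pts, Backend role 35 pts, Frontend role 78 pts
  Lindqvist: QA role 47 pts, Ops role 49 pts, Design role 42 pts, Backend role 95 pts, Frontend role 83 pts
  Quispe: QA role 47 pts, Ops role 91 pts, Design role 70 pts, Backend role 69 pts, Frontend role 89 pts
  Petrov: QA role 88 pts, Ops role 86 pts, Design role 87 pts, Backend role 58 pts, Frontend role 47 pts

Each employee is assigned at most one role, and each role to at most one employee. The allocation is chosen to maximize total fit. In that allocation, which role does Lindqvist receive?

This is the linear assignment problem.
Optimal: Ivanova→Design role (92 pts), Mendoza→Frontend role (78 pts), Lindqvist→Backend role (95 pts), Quispe→Ops role (91 pts), Petrov→QA role (88 pts) — total 92+78+95+91+88 = 444 pts.

Lindqvist receives Backend role.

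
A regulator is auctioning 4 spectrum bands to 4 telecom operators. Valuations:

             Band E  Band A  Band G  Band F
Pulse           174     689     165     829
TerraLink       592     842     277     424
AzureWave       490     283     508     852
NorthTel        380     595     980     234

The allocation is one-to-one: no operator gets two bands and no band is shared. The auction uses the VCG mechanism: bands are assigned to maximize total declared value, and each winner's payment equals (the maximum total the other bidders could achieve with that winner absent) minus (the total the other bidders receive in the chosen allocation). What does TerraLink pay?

Efficient allocation: Pulse→Band F ($829M), TerraLink→Band A ($842M), AzureWave→Band E ($490M), NorthTel→Band G ($980M); total welfare W = $3141M.
TerraLink receives Band A at value $842M, so the others get W − 842 = $2299M.
Without TerraLink: best allocation of the remaining 3 bidders over all 4 bands is Pulse→Band A ($689M), AzureWave→Band F ($852M), NorthTel→Band G ($980M), total $2521M.
VCG payment = (others' best without TerraLink) − (others' welfare with TerraLink) = 2521 − 2299 = $222M.

TerraLink pays $222M.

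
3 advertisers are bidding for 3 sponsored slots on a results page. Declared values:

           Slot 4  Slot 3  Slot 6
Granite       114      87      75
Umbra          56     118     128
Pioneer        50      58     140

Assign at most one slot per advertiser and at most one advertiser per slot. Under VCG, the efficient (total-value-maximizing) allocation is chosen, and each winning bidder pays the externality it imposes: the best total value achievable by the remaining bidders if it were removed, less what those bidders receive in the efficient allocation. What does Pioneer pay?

Efficient allocation: Granite→Slot 4 ($114), Umbra→Slot 3 ($118), Pioneer→Slot 6 ($140); total welfare W = $372.
Pioneer receives Slot 6 at value $140, so the others get W − 140 = $232.
Without Pioneer: best allocation of the remaining 2 bidders over all 3 slots is Granite→Slot 4 ($114), Umbra→Slot 6 ($128), total $242.
VCG payment = (others' best without Pioneer) − (others' welfare with Pioneer) = 242 − 232 = $10.

Pioneer pays $10.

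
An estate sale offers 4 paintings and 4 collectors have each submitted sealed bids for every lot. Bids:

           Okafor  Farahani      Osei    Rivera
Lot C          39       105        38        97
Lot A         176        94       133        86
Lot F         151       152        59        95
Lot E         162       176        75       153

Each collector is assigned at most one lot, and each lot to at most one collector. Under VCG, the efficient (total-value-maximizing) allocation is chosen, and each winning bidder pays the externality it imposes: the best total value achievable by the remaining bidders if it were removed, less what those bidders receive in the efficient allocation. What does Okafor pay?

Efficient allocation: Okafor→Lot F ($151), Farahani→Lot E ($176), Osei→Lot A ($133), Rivera→Lot C ($97); total welfare W = $557.
Okafor receives Lot F at value $151, so the others get W − 151 = $406.
Without Okafor: best allocation of the remaining 3 bidders over all 4 lots is Farahani→Lot F ($152), Osei→Lot A ($133), Rivera→Lot E ($153), total $438.
VCG payment = (others' best without Okafor) − (others' welfare with Okafor) = 438 − 406 = $32.

Okafor pays $32.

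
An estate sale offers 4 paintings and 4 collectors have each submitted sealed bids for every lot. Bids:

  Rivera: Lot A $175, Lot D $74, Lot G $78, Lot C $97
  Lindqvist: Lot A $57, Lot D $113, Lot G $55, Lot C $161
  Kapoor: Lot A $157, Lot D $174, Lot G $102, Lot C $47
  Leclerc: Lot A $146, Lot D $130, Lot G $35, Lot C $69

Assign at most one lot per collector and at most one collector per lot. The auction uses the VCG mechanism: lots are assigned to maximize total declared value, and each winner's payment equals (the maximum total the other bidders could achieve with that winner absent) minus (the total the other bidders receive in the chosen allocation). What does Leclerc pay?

Leclerc pays $72.

Efficient allocation: Rivera→Lot A ($175), Lindqvist→Lot C ($161), Kapoor→Lot G ($102), Leclerc→Lot D ($130); total welfare W = $568.
Leclerc receives Lot D at value $130, so the others get W − 130 = $438.
Without Leclerc: best allocation of the remaining 3 bidders over all 4 lots is Rivera→Lot A ($175), Lindqvist→Lot C ($161), Kapoor→Lot D ($174), total $510.
VCG payment = (others' best without Leclerc) − (others' welfare with Leclerc) = 510 − 438 = $72.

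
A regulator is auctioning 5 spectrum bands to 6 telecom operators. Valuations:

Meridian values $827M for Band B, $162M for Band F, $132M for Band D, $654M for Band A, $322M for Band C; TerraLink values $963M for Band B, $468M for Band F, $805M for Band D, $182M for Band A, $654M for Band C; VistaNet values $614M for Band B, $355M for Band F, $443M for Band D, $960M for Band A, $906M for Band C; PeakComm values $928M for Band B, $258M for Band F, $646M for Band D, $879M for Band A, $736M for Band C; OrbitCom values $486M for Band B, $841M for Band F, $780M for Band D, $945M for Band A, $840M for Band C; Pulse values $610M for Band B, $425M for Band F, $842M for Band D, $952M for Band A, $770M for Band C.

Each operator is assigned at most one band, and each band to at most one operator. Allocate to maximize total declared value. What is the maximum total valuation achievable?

Optimal: PeakComm→Band B ($928M), OrbitCom→Band F ($841M), TerraLink→Band D ($805M), Pulse→Band A ($952M), VistaNet→Band C ($906M) — total 928+841+805+952+906 = $4432M.
Every other assignment is strictly worse.

Max total: $4432M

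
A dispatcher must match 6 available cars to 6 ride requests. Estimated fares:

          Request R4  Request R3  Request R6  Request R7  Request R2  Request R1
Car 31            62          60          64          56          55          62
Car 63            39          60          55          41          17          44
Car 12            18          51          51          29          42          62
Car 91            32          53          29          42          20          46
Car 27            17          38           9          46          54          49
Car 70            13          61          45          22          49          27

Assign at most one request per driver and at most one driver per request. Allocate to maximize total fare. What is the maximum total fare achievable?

Max total: $336

Treat this as an assignment problem: match each driver to one request.
Optimal: Car 31→Request R4 ($62), Car 63→Request R6 ($55), Car 12→Request R1 ($62), Car 91→Request R7 ($42), Car 27→Request R2 ($54), Car 70→Request R3 ($61) — total 62+55+62+42+54+61 = $336.
Column-greedy (each request in turn goes to its best remaining driver) gives $312, worse by 24.
Next-best assignment: Car 31→Request R4, Car 63→Request R6, Car 12→Request R1, Car 91→Request R3, Car 27→Request R7, Car 70→Request R2 = $327.
Swapping Car 63↔Car 70 (Car 63→Request R3 $60, Car 70→Request R6 $45) loses 11.
No other one-to-one assignment exceeds $336.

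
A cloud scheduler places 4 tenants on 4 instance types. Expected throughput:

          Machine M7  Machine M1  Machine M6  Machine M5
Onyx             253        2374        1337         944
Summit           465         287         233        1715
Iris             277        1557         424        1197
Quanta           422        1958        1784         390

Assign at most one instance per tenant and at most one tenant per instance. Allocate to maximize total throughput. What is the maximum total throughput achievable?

Max total: 6150 ops/s

This is a one-to-one assignment (maximum-weight bipartite matching).
Optimal: Onyx→Machine M1 (2374 ops/s), Summit→Machine M5 (1715 ops/s), Iris→Machine M7 (277 ops/s), Quanta→Machine M6 (1784 ops/s) — total 2374+1715+277+1784 = 6150 ops/s.
Column-greedy (each instance in turn goes to its best remaining tenant) gives 5820 ops/s, worse by 330.
Next-best assignment: Onyx→Machine M1, Summit→Machine M7, Iris→Machine M5, Quanta→Machine M6 = 5820 ops/s.
Swapping Quanta↔Onyx (Quanta→Machine M1 1958 ops/s, Onyx→Machine M6 1337 ops/s) loses 863.
Checked against all permutations: 6150 ops/s is optimal.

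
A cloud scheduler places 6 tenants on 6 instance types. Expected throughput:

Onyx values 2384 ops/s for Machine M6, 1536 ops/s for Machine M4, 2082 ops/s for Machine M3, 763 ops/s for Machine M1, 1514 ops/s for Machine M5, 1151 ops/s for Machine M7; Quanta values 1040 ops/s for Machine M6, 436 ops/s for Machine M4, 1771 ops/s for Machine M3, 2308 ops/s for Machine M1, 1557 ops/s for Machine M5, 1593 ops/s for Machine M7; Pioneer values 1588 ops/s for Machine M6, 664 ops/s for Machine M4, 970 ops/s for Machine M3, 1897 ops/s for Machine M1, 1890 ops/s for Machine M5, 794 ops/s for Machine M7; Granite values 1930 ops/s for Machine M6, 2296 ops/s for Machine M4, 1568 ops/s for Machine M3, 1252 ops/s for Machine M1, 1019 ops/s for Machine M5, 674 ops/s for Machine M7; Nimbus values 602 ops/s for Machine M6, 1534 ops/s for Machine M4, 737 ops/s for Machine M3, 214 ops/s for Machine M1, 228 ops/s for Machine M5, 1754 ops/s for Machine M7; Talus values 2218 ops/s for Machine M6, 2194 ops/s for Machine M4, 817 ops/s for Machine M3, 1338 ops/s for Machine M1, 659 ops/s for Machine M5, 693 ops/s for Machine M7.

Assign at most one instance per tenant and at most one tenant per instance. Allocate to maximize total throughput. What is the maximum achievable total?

Optimal: Onyx→Machine M3 (2082 ops/s), Quanta→Machine M1 (2308 ops/s), Pioneer→Machine M5 (1890 ops/s), Granite→Machine M4 (2296 ops/s), Nimbus→Machine M7 (1754 ops/s), Talus→Machine M6 (2218 ops/s) — total 2082+2308+1890+2296+1754+2218 = 12548 ops/s.
Next-best assignment: Onyx→Machine M3, Quanta→Machine M1, Pioneer→Machine M5, Granite→Machine M6, Nimbus→Machine M7, Talus→Machine M4 = 12158 ops/s.
Checked against all permutations: 12548 ops/s is optimal.

Max total: 12548 ops/s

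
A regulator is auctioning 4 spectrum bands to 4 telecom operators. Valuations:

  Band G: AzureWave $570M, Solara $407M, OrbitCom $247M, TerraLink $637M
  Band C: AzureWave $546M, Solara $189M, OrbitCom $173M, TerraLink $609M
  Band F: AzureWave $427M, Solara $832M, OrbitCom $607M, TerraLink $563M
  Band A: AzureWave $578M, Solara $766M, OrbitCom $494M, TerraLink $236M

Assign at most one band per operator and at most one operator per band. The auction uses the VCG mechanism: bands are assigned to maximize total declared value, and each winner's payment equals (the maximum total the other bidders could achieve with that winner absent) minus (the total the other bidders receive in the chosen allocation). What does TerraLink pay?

Efficient allocation: AzureWave→Band C ($546M), Solara→Band A ($766M), OrbitCom→Band F ($607M), TerraLink→Band G ($637M); total welfare W = $2556M.
TerraLink receives Band G at value $637M, so the others get W − 637 = $1919M.
Without TerraLink: best allocation of the remaining 3 bidders over all 4 bands is AzureWave→Band G ($570M), Solara→Band A ($766M), OrbitCom→Band F ($607M), total $1943M.
VCG payment = (others' best without TerraLink) − (others' welfare with TerraLink) = 1943 − 1919 = $24M.

TerraLink pays $24M.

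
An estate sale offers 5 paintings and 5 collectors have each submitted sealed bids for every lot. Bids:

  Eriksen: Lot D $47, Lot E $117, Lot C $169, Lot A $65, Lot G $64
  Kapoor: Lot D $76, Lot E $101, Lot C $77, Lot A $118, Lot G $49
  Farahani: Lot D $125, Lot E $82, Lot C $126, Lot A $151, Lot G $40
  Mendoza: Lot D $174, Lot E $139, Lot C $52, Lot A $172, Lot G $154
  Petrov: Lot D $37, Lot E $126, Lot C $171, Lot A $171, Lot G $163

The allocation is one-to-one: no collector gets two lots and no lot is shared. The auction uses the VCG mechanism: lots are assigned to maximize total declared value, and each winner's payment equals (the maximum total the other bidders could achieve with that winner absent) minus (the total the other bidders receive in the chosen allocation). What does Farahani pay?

Farahani pays $17.

Efficient allocation: Eriksen→Lot C ($169), Kapoor→Lot E ($101), Farahani→Lot A ($151), Mendoza→Lot D ($174), Petrov→Lot G ($163); total welfare W = $758.
Farahani receives Lot A at value $151, so the others get W − 151 = $607.
Without Farahani: best allocation of the remaining 4 bidders over all 5 lots is Eriksen→Lot C ($169), Kapoor→Lot A ($118), Mendoza→Lot D ($174), Petrov→Lot G ($163), total $624.
VCG payment = (others' best without Farahani) − (others' welfare with Farahani) = 624 − 607 = $17.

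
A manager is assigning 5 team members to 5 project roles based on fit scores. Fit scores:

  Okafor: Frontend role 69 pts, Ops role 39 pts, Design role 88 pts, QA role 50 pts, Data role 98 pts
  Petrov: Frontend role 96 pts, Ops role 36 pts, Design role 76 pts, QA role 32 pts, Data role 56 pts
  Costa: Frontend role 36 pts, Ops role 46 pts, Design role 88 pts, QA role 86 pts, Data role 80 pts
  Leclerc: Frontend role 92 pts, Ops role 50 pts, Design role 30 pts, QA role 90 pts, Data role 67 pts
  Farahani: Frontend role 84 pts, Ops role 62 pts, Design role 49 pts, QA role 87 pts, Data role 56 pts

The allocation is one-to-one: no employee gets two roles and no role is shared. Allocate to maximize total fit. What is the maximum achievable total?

Maximum total: 434 pts

Optimal: Okafor→Data role (98 pts), Petrov→Frontend role (96 pts), Costa→Design role (88 pts), Leclerc→QA role (90 pts), Farahani→Ops role (62 pts) — total 98+96+88+90+62 = 434 pts.
No other one-to-one assignment exceeds 434 pts.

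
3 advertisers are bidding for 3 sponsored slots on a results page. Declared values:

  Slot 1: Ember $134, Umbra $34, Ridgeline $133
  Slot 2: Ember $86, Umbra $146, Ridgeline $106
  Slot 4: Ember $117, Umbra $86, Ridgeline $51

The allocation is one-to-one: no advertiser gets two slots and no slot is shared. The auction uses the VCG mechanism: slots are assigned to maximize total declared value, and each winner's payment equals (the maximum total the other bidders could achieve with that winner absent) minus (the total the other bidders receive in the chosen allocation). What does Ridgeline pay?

Efficient allocation: Ember→Slot 4 ($117), Umbra→Slot 2 ($146), Ridgeline→Slot 1 ($133); total welfare W = $396.
Ridgeline receives Slot 1 at value $133, so the others get W − 133 = $263.
Without Ridgeline: best allocation of the remaining 2 bidders over all 3 slots is Ember→Slot 1 ($134), Umbra→Slot 2 ($146), total $280.
VCG payment = (others' best without Ridgeline) − (others' welfare with Ridgeline) = 280 − 263 = $17.

Ridgeline pays $17.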